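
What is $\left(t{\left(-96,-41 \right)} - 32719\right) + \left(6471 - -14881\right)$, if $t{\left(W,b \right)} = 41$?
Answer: $-11326$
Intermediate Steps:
$\left(t{\left(-96,-41 \right)} - 32719\right) + \left(6471 - -14881\right) = \left(41 - 32719\right) + \left(6471 - -14881\right) = -32678 + \left(6471 + 14881\right) = -32678 + 21352 = -11326$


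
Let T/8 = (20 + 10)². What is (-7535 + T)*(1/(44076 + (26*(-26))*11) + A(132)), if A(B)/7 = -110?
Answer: 1890257533/7328 ≈ 2.5795e+5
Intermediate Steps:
A(B) = -770 (A(B) = 7*(-110) = -770)
T = 7200 (T = 8*(20 + 10)² = 8*30² = 8*900 = 7200)
(-7535 + T)*(1/(44076 + (26*(-26))*11) + A(132)) = (-7535 + 7200)*(1/(44076 + (26*(-26))*11) - 770) = -335*(1/(44076 - 676*11) - 770) = -335*(1/(44076 - 7436) - 770) = -335*(1/36640 - 770) = -335*(-28212799/36640) = 1890257533/7328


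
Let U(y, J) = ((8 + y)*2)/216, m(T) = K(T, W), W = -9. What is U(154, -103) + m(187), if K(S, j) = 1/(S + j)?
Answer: 134/89 ≈ 1.5056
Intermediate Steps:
m(T) = 1/(-9 + T) (m(T) = 1/(T - 9) = 1/(-9 + T))
U(y, J) = 2/27 + y/108 (U(y, J) = (16 + 2*y)*(1/216) = 2/27 + y/108)
U(154, -103) + m(187) = (2/27 + (1/108)*154) + 1/(-9 + 187) = (2/27 + 77/54) + 1/178 = 3/2 + 1/178 = 134/89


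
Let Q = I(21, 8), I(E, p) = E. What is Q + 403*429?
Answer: 172908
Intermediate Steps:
Q = 21
Q + 403*429 = 21 + 403*429 = 21 + 172887 = 172908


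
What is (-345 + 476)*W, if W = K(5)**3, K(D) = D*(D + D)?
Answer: 16375000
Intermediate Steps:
K(D) = 2*D**2 (K(D) = D*(2*D) = 2*D**2)
W = 125000 (W = (2*5**2)**3 = (2*25)**3 = 50**3 = 125000)
(-345 + 476)*W = (-345 + 476)*125000 = 131*125000 = 16375000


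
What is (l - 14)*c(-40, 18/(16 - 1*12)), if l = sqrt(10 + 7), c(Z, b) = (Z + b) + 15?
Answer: 287 - 41*sqrt(17)/2 ≈ 202.48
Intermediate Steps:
c(Z, b) = 15 + Z + b
l = sqrt(17) ≈ 4.1231
(l - 14)*c(-40, 18/(16 - 1*12)) = (sqrt(17) - 14)*(15 - 40 + 18/(16 - 1*12)) = (-14 + sqrt(17))*(15 - 40 + 18/(16 - 12)) = (-14 + sqrt(17))*(15 - 40 + 18/4) = (-14 + sqrt(17))*(15 - 40 + 18*(1/4)) = (-14 + sqrt(17))*(15 - 40 + 9/2) = (-14 + sqrt(17))*(-41/2) = 287 - 41*sqrt(17)/2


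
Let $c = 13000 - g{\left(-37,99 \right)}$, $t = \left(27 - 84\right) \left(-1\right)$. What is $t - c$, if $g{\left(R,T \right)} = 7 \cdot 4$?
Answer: $-12915$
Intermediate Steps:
$g{\left(R,T \right)} = 28$
$t = 57$ ($t = \left(-57\right) \left(-1\right) = 57$)
$c = 12972$ ($c = 13000 - 28 = 12972$)
$t - c = 57 - 12972 = -12915$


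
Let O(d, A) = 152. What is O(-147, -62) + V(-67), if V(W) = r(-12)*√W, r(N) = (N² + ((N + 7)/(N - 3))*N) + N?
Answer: 152 + 128*I*√67 ≈ 152.0 + 1047.7*I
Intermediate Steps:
r(N) = N + N² + N*(7 + N)/(-3 + N) (r(N) = (N² + ((7 + N)/(-3 + N))*N) + N = (N² + N*(7 + N)/(-3 + N)) + N = N + N² + N*(7 + N)/(-3 + N))
V(W) = 128*√W (V(W) = (-12*(4 + (-12)² - 1*(-12))/(-3 - 12))*√W = (-12*(4 + 144 + 12)/(-15))*√W = (-12*(-1/15)*160)*√W = 128*√W)
O(-147, -62) + V(-67) = 152 + 128*√(-67) = 152 + 128*(I*√67) = 152 + 128*I*√67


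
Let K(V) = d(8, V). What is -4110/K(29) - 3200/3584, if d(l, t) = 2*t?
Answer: -58265/812 ≈ -71.755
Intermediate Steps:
K(V) = 2*V
-4110/K(29) - 3200/3584 = -4110/(2*29) - 3200/3584 = -4110/58 - 3200*1/3584 = -4110*1/58 - 25/28 = -2055/29 - 25/28 = -58265/812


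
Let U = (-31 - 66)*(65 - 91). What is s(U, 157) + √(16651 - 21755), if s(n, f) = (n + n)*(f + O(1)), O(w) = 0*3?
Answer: 791908 + 4*I*√319 ≈ 7.9191e+5 + 71.442*I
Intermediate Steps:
U = 2522 (U = -97*(-26) = 2522)
O(w) = 0
s(n, f) = 2*f*n (s(n, f) = (n + n)*(f + 0) = (2*n)*f = 2*f*n)
s(U, 157) + √(16651 - 21755) = 2*157*2522 + √(16651 - 21755) = 791908 + √(-5104) = 791908 + 4*I*√319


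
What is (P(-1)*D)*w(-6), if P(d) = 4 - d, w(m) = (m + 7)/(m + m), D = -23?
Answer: 115/12 ≈ 9.5833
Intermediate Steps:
w(m) = (7 + m)/(2*m) (w(m) = (7 + m)/((2*m)) = (7 + m)*(1/(2*m)) = (7 + m)/(2*m))
(P(-1)*D)*w(-6) = ((4 - 1*(-1))*(-23))*((1/2)*(7 - 6)/(-6)) = ((4 + 1)*(-23))*((1/2)*(-1/6)*1) = (5*(-23))*(-1/12) = -115*(-1/12) = 115/12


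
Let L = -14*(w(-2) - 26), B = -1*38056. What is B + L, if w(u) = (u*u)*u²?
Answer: -37916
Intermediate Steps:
w(u) = u⁴ (w(u) = u²*u² = u⁴)
B = -38056
L = 140 (L = -14*((-2)⁴ - 26) = -14*(16 - 26) = -14*(-10) = 140)
B + L = -38056 + 140 = -37916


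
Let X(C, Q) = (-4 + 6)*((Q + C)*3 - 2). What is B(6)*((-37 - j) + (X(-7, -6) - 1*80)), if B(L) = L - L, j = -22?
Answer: 0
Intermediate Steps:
X(C, Q) = -4 + 6*C + 6*Q (X(C, Q) = 2*((C + Q)*3 - 2) = 2*((3*C + 3*Q) - 2) = 2*(-2 + 3*C + 3*Q) = -4 + 6*C + 6*Q)
B(L) = 0
B(6)*((-37 - j) + (X(-7, -6) - 1*80)) = 0*((-37 - 1*(-22)) + ((-4 + 6*(-7) + 6*(-6)) - 1*80)) = 0*((-37 + 22) + ((-4 - 42 - 36) - 80)) = 0*(-15 + (-82 - 80)) = 0*(-15 - 162) = 0*(-177) = 0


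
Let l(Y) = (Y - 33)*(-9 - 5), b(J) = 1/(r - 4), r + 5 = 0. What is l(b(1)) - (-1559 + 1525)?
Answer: 4478/9 ≈ 497.56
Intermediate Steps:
r = -5 (r = -5 + 0 = -5)
b(J) = -⅑ (b(J) = 1/(-5 - 4) = 1/(-9) = -⅑)
l(Y) = 462 - 14*Y (l(Y) = (-33 + Y)*(-14) = 462 - 14*Y)
l(b(1)) - (-1559 + 1525) = (462 - 14*(-⅑)) - (-1559 + 1525) = (462 + 14/9) - 1*(-34) = 4172/9 + 34 = 4478/9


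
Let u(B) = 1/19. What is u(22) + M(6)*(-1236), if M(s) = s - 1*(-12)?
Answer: -422711/19 ≈ -22248.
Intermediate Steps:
M(s) = 12 + s (M(s) = s + 12 = 12 + s)
u(B) = 1/19
u(22) + M(6)*(-1236) = 1/19 + (12 + 6)*(-1236) = 1/19 + 18*(-1236) = 1/19 - 22248 = -422711/19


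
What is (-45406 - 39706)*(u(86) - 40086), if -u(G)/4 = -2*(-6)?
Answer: 3415885008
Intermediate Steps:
u(G) = -48 (u(G) = -(-8)*(-6) = -4*12 = -48)
(-45406 - 39706)*(u(86) - 40086) = (-45406 - 39706)*(-48 - 40086) = -85112*(-40134) = 3415885008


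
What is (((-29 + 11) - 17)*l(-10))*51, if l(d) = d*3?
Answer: 53550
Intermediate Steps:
l(d) = 3*d
(((-29 + 11) - 17)*l(-10))*51 = (((-29 + 11) - 17)*(3*(-10)))*51 = ((-18 - 17)*(-30))*51 = -35*(-30)*51 = 1050*51 = 53550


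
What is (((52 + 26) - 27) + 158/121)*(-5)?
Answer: -31645/121 ≈ -261.53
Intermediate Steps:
(((52 + 26) - 27) + 158/121)*(-5) = ((78 - 27) + 158*(1/121))*(-5) = (51 + 158/121)*(-5) = (6329/121)*(-5) = -31645/121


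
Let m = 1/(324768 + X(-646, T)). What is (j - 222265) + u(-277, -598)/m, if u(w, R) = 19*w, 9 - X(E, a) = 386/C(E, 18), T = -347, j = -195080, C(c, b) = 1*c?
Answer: -29065271293/17 ≈ -1.7097e+9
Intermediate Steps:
C(c, b) = c
X(E, a) = 9 - 386/E
m = 323/104903164 (m = 1/(324768 + (9 - 386/(-646))) = 1/(324768 + (9 - 386*(-1/646))) = 1/(324768 + (9 + 193/323)) = 1/(324768 + 3100/323) = 1/(104903164/323) = 323/104903164 ≈ 3.0790e-6)
(j - 222265) + u(-277, -598)/m = (-195080 - 222265) + (19*(-277))/(323/104903164) = -417345 - 5263*104903164/323 = -417345 - 29058176428/17 = -29065271293/17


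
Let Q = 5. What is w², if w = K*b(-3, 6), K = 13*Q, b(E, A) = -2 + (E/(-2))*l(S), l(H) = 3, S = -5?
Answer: 105625/4 ≈ 26406.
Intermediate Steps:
b(E, A) = -2 - 3*E/2 (b(E, A) = -2 + (E/(-2))*3 = -2 + (E*(-½))*3 = -2 - E/2*3 = -2 - 3*E/2)
K = 65 (K = 13*5 = 65)
w = 325/2 (w = 65*(-2 - 3/2*(-3)) = 65*(-2 + 9/2) = 65*(5/2) = 325/2 ≈ 162.50)
w² = (325/2)² = 105625/4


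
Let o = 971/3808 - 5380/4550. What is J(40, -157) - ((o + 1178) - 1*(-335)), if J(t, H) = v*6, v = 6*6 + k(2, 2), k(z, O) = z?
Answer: -317833643/247520 ≈ -1284.1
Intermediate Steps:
o = -229557/247520 (o = 971*(1/3808) - 5380*1/4550 = 971/3808 - 538/455 = -229557/247520 ≈ -0.92743)
v = 38 (v = 6*6 + 2 = 36 + 2 = 38)
J(t, H) = 228 (J(t, H) = 38*6 = 228)
J(40, -157) - ((o + 1178) - 1*(-335)) = 228 - ((-229557/247520 + 1178) - 1*(-335)) = 228 - (291349003/247520 + 335) = 228 - 1*374268203/247520 = 228 - 374268203/247520 = -317833643/247520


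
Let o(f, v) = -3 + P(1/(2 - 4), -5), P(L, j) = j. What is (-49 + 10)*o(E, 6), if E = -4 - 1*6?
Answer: 312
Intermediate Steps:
E = -10 (E = -4 - 6 = -10)
o(f, v) = -8 (o(f, v) = -3 - 5 = -8)
(-49 + 10)*o(E, 6) = (-49 + 10)*(-8) = -39*(-8) = 312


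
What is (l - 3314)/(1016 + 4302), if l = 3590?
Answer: 138/2659 ≈ 0.051899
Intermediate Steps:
(l - 3314)/(1016 + 4302) = (3590 - 3314)/(1016 + 4302) = 276/5318 = 276*(1/5318) = 138/2659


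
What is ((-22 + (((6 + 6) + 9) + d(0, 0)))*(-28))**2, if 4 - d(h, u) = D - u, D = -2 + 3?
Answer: 3136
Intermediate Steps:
D = 1
d(h, u) = 3 + u (d(h, u) = 4 - (1 - u) = 4 + (-1 + u) = 3 + u)
((-22 + (((6 + 6) + 9) + d(0, 0)))*(-28))**2 = ((-22 + (((6 + 6) + 9) + (3 + 0)))*(-28))**2 = ((-22 + ((12 + 9) + 3))*(-28))**2 = ((-22 + (21 + 3))*(-28))**2 = ((-22 + 24)*(-28))**2 = (2*(-28))**2 = (-56)**2 = 3136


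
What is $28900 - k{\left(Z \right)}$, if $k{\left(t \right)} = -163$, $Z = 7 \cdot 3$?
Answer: $29063$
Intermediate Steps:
$Z = 21$
$28900 - k{\left(Z \right)} = 28900 - -163 = 28900 + 163 = 29063$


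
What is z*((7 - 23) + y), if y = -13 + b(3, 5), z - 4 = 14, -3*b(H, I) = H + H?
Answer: -558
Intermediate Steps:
b(H, I) = -2*H/3 (b(H, I) = -(H + H)/3 = -2*H/3)
z = 18 (z = 4 + 14 = 18)
y = -15 (y = -13 - ⅔*3 = -13 - 2 = -15)
z*((7 - 23) + y) = 18*((7 - 23) - 15) = 18*(-16 - 15) = 18*(-31) = -558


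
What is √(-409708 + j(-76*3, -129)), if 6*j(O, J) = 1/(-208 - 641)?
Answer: I*√1181271744998/1698 ≈ 640.08*I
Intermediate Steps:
j(O, J) = -1/5094 (j(O, J) = 1/(6*(-208 - 641)) = (⅙)/(-849) = (⅙)*(-1/849) = -1/5094)
√(-409708 + j(-76*3, -129)) = √(-409708 - 1/5094) = √(-2087052553/5094) = I*√1181271744998/1698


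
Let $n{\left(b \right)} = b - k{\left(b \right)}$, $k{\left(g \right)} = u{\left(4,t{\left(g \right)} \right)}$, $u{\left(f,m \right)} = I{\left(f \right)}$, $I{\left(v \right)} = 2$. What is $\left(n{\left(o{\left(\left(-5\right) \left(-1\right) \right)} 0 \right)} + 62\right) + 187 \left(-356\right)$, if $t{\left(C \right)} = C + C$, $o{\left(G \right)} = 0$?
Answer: $-66512$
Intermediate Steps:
$t{\left(C \right)} = 2 C$
$u{\left(f,m \right)} = 2$
$k{\left(g \right)} = 2$
$n{\left(b \right)} = -2 + b$ ($n{\left(b \right)} = b - 2 = -2 + b$)
$\left(n{\left(o{\left(\left(-5\right) \left(-1\right) \right)} 0 \right)} + 62\right) + 187 \left(-356\right) = \left(\left(-2 + 0 \cdot 0\right) + 62\right) + 187 \left(-356\right) = \left(\left(-2 + 0\right) + 62\right) - 66572 = \left(-2 + 62\right) - 66572 = 60 - 66572 = -66512$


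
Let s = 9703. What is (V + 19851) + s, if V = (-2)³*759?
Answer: 23482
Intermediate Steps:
V = -6072 (V = -8*759 = -6072)
(V + 19851) + s = (-6072 + 19851) + 9703 = 13779 + 9703 = 23482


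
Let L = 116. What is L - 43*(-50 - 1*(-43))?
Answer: 417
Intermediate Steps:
L - 43*(-50 - 1*(-43)) = 116 - 43*(-50 - 1*(-43)) = 116 - 43*(-50 + 43) = 116 - 43*(-7) = 116 + 301 = 417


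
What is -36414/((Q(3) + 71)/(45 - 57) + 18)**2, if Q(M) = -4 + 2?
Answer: -83232/343 ≈ -242.66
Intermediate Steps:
Q(M) = -2
-36414/((Q(3) + 71)/(45 - 57) + 18)**2 = -36414/((-2 + 71)/(45 - 57) + 18)**2 = -36414/(69/(-12) + 18)**2 = -36414/(69*(-1/12) + 18)**2 = -36414/(-23/4 + 18)**2 = -36414/((49/4)**2) = -36414/2401/16 = -36414*16/2401 = -83232/343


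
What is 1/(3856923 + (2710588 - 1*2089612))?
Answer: 1/4477899 ≈ 2.2332e-7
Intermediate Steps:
1/(3856923 + (2710588 - 1*2089612)) = 1/(3856923 + (2710588 - 2089612)) = 1/(3856923 + 620976) = 1/4477899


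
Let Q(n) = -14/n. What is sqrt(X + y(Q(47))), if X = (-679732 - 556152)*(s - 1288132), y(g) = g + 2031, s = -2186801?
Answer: sqrt(9486802542046169)/47 ≈ 2.0723e+6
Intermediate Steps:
y(g) = 2031 + g
X = 4294614095772 (X = (-679732 - 556152)*(-2186801 - 1288132) = -1235884*(-3474933) = 4294614095772)
sqrt(X + y(Q(47))) = sqrt(4294614095772 + (2031 - 14/47)) = sqrt(4294614095772 + 95443/47) = sqrt(201846862596727/47) = sqrt(9486802542046169)/47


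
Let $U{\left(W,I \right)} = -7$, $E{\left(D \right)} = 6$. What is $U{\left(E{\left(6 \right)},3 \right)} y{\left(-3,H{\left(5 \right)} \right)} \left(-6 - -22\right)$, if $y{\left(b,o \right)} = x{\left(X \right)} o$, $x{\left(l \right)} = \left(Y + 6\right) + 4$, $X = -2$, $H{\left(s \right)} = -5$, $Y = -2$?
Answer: $4480$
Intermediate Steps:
$x{\left(l \right)} = 8$ ($x{\left(l \right)} = \left(-2 + 6\right) + 4 = 4 + 4 = 8$)
$y{\left(b,o \right)} = 8 o$
$U{\left(E{\left(6 \right)},3 \right)} y{\left(-3,H{\left(5 \right)} \right)} \left(-6 - -22\right) = - 7 \cdot 8 \left(-5\right) \left(-6 - -22\right) = \left(-7\right) \left(-40\right) \left(-6 + 22\right) = 280 \cdot 16 = 4480$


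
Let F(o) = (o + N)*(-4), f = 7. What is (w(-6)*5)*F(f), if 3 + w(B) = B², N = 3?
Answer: -6600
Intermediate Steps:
F(o) = -12 - 4*o (F(o) = (o + 3)*(-4) = (3 + o)*(-4) = -12 - 4*o)
w(B) = -3 + B²
(w(-6)*5)*F(f) = ((-3 + (-6)²)*5)*(-12 - 4*7) = ((-3 + 36)*5)*(-12 - 28) = (33*5)*(-40) = 165*(-40) = -6600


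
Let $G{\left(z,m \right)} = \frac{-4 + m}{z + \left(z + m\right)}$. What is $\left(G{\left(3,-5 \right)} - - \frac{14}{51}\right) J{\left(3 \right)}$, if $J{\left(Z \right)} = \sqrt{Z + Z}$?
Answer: $- \frac{445 \sqrt{6}}{51} \approx -21.373$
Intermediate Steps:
$J{\left(Z \right)} = \sqrt{2} \sqrt{Z}$ ($J{\left(Z \right)} = \sqrt{2 Z} = \sqrt{2} \sqrt{Z}$)
$G{\left(z,m \right)} = \frac{-4 + m}{m + 2 z}$ ($G{\left(z,m \right)} = \frac{-4 + m}{z + \left(m + z\right)} = \frac{-4 + m}{m + 2 z}$)
$\left(G{\left(3,-5 \right)} - - \frac{14}{51}\right) J{\left(3 \right)} = \left(\frac{-4 - 5}{-5 + 2 \cdot 3} - - \frac{14}{51}\right) \sqrt{2} \sqrt{3} = \left(\frac{1}{-5 + 6} \left(-9\right) - - \frac{14}{51}\right) \sqrt{6} = \left(1^{-1} \left(-9\right) + \left(\frac{1}{3} - \frac{1}{17}\right)\right) \sqrt{6} = \left(1 \left(-9\right) + \frac{14}{51}\right) \sqrt{6} = \left(-9 + \frac{14}{51}\right) \sqrt{6} = - \frac{445 \sqrt{6}}{51}$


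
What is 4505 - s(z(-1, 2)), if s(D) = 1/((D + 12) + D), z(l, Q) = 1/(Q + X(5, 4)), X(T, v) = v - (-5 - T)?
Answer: 436977/97 ≈ 4504.9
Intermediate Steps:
X(T, v) = 5 + T + v (X(T, v) = v + (5 + T) = 5 + T + v)
z(l, Q) = 1/(14 + Q) (z(l, Q) = 1/(Q + (5 + 5 + 4)) = 1/(Q + 14) = 1/(14 + Q))
s(D) = 1/(12 + 2*D) (s(D) = 1/((12 + D) + D) = 1/(12 + 2*D))
4505 - s(z(-1, 2)) = 4505 - 1/(2*(6 + 1/(14 + 2))) = 4505 - 1/(2*(6 + 1/16)) = 4505 - 1/(2*97/16) = 4505 - 16/(2*97) = 4505 - 1*8/97 = 4505 - 8/97 = 436977/97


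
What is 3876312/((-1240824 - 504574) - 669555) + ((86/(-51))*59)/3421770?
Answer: -338234253597881/210717050033655 ≈ -1.6052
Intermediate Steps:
3876312/((-1240824 - 504574) - 669555) + ((86/(-51))*59)/3421770 = 3876312/(-1745398 - 669555) + ((86*(-1/51))*59)*(1/3421770) = 3876312/(-2414953) - 86/51*59*(1/3421770) = 3876312*(-1/2414953) - 5074/51*1/3421770 = -3876312/2414953 - 2537/87255135 = -338234253597881/210717050033655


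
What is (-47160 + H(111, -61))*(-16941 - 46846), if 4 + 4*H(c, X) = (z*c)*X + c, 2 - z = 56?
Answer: -11296741487/4 ≈ -2.8242e+9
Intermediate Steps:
z = -54 (z = 2 - 1*56 = 2 - 56 = -54)
H(c, X) = -1 + c/4 - 27*X*c/2 (H(c, X) = -1 + ((-54*c)*X + c)/4 = -1 + (-54*X*c + c)/4 = -1 + (c - 54*X*c)/4 = -1 + (c/4 - 27*X*c/2) = -1 + c/4 - 27*X*c/2)
(-47160 + H(111, -61))*(-16941 - 46846) = (-47160 + (-1 + (1/4)*111 - 27/2*(-61)*111))*(-16941 - 46846) = (-47160 + (-1 + 111/4 + 182817/2))*(-63787) = (-47160 + 365741/4)*(-63787) = (177101/4)*(-63787) = -11296741487/4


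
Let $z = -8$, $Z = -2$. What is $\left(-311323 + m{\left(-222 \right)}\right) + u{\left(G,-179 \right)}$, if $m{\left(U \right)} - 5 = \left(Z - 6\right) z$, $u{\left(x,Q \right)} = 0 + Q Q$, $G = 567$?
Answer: $-279213$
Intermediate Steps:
$u{\left(x,Q \right)} = Q^{2}$ ($u{\left(x,Q \right)} = 0 + Q^{2} = Q^{2}$)
$m{\left(U \right)} = 69$ ($m{\left(U \right)} = 5 + \left(-2 - 6\right) \left(-8\right) = 5 - -64 = 5 + 64 = 69$)
$\left(-311323 + m{\left(-222 \right)}\right) + u{\left(G,-179 \right)} = \left(-311323 + 69\right) + \left(-179\right)^{2} = -311254 + 32041 = -279213$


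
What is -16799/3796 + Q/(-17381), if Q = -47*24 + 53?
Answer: -22146363/5075252 ≈ -4.3636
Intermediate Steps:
Q = -1075 (Q = -1128 + 53 = -1075)
-16799/3796 + Q/(-17381) = -16799/3796 - 1075/(-17381) = -16799*1/3796 - 1075*(-1/17381) = -16799/3796 + 1075/17381 = -22146363/5075252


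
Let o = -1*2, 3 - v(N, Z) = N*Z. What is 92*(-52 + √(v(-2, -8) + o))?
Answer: -4784 + 92*I*√15 ≈ -4784.0 + 356.31*I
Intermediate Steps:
v(N, Z) = 3 - N*Z
o = -2
92*(-52 + √(v(-2, -8) + o)) = 92*(-52 + √((3 - 1*(-2)*(-8)) - 2)) = 92*(-52 + √((3 - 16) - 2)) = 92*(-52 + √(-13 - 2)) = 92*(-52 + √(-15)) = 92*(-52 + I*√15) = -4784 + 92*I*√15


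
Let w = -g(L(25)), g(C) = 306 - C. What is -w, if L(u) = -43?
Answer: 349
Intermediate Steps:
w = -349 (w = -(306 - 1*(-43)) = -(306 + 43) = -1*349 = -349)
-w = -1*(-349) = 349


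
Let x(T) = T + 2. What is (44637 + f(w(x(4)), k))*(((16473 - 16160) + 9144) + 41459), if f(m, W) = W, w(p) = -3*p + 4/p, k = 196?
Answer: 2282717028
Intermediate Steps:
x(T) = 2 + T
(44637 + f(w(x(4)), k))*(((16473 - 16160) + 9144) + 41459) = (44637 + 196)*(((16473 - 16160) + 9144) + 41459) = 44833*((313 + 9144) + 41459) = 44833*(9457 + 41459) = 44833*50916 = 2282717028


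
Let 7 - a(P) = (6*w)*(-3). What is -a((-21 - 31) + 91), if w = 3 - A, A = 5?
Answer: 29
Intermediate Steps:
w = -2 (w = 3 - 1*5 = 3 - 5 = -2)
a(P) = -29 (a(P) = 7 - 6*(-2)*(-3) = 7 - (-12)*(-3) = 7 - 1*36 = 7 - 36 = -29)
-a((-21 - 31) + 91) = -1*(-29) = 29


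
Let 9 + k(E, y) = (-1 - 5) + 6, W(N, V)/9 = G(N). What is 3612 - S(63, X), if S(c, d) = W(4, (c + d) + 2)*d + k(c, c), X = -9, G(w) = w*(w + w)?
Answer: 6213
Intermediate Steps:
G(w) = 2*w² (G(w) = w*(2*w) = 2*w²)
W(N, V) = 18*N² (W(N, V) = 9*(2*N²) = 18*N²)
k(E, y) = -9 (k(E, y) = -9 + ((-1 - 5) + 6) = -9 + (-6 + 6) = -9 + 0 = -9)
S(c, d) = -9 + 288*d (S(c, d) = (18*4²)*d - 9 = (18*16)*d - 9 = 288*d - 9 = -9 + 288*d)
3612 - S(63, X) = 3612 - (-9 + 288*(-9)) = 3612 - (-9 - 2592) = 3612 - 1*(-2601) = 3612 + 2601 = 6213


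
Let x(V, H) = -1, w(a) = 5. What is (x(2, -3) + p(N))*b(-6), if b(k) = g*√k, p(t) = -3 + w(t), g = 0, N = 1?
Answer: 0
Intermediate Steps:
p(t) = 2 (p(t) = -3 + 5 = 2)
b(k) = 0 (b(k) = 0*√k = 0)
(x(2, -3) + p(N))*b(-6) = (-1 + 2)*0 = 1*0 = 0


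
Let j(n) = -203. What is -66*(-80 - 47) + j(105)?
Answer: 8179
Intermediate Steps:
-66*(-80 - 47) + j(105) = -66*(-80 - 47) - 203 = -66*(-127) - 203 = 8382 - 203 = 8179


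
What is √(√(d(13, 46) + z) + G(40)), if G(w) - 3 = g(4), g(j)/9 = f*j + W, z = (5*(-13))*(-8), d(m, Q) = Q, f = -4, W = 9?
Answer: √(-60 + √566) ≈ 6.0174*I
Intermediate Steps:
z = 520 (z = -65*(-8) = 520)
g(j) = 81 - 36*j (g(j) = 9*(-4*j + 9) = 9*(9 - 4*j) = 81 - 36*j)
G(w) = -60 (G(w) = 3 + (81 - 36*4) = 3 + (81 - 144) = 3 - 63 = -60)
√(√(d(13, 46) + z) + G(40)) = √(√(46 + 520) - 60) = √(√566 - 60) = √(-60 + √566)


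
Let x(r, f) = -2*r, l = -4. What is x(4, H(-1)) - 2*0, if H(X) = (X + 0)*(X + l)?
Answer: -8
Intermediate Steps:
H(X) = X*(-4 + X) (H(X) = (X + 0)*(X - 4) = X*(-4 + X))
x(4, H(-1)) - 2*0 = -2*4 - 2*0 = -8 + 0 = -8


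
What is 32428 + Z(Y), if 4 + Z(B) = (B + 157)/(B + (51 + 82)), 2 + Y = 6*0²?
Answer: 4247699/131 ≈ 32425.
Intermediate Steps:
Y = -2 (Y = -2 + 6*0² = -2 + 6*0 = -2 + 0 = -2)
Z(B) = -4 + (157 + B)/(133 + B) (Z(B) = -4 + (B + 157)/(B + (51 + 82)) = -4 + (157 + B)/(B + 133) = -4 + (157 + B)/(133 + B))
32428 + Z(Y) = 32428 + 3*(-125 - 1*(-2))/(133 - 2) = 32428 + 3*(-125 + 2)/131 = 32428 + 3*(1/131)*(-123) = 32428 - 369/131 = 4247699/131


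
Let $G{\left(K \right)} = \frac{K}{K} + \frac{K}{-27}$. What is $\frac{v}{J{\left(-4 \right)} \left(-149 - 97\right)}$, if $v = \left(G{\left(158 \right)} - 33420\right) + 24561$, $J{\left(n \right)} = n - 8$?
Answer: $- \frac{59831}{19926} \approx -3.0027$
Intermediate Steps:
$J{\left(n \right)} = -8 + n$
$G{\left(K \right)} = 1 - \frac{K}{27}$ ($G{\left(K \right)} = 1 + K \left(- \frac{1}{27}\right) = 1 - \frac{K}{27}$)
$v = - \frac{239324}{27}$ ($v = \left(\left(1 - \frac{158}{27}\right) - 33420\right) + 24561 = \left(- \frac{131}{27} - 33420\right) + 24561 = - \frac{902471}{27} + 24561 = - \frac{239324}{27} \approx -8863.8$)
$\frac{v}{J{\left(-4 \right)} \left(-149 - 97\right)} = - \frac{239324}{27 \left(-8 - 4\right) \left(-149 - 97\right)} = - \frac{239324}{27 \left(\left(-12\right) \left(-246\right)\right)} = - \frac{239324}{27 \cdot 2952} = \left(- \frac{239324}{27}\right) \frac{1}{2952} = - \frac{59831}{19926}$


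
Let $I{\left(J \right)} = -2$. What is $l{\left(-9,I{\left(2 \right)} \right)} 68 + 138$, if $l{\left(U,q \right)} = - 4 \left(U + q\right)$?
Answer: $3130$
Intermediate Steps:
$l{\left(U,q \right)} = - 4 U - 4 q$
$l{\left(-9,I{\left(2 \right)} \right)} 68 + 138 = \left(\left(-4\right) \left(-9\right) - -8\right) 68 + 138 = \left(36 + 8\right) 68 + 138 = 44 \cdot 68 + 138 = 2992 + 138 = 3130$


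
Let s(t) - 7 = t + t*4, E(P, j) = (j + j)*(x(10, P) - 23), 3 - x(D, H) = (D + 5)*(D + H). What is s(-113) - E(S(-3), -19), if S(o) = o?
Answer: -5308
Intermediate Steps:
x(D, H) = 3 - (5 + D)*(D + H) (x(D, H) = 3 - (D + 5)*(D + H) = 3 - (5 + D)*(D + H))
E(P, j) = 2*j*(-170 - 15*P) (E(P, j) = (j + j)*((3 - 1*10² - 5*10 - 5*P - 1*10*P) - 23) = (2*j)*((3 - 1*100 - 50 - 5*P - 10*P) - 23) = (2*j)*((3 - 100 - 50 - 5*P - 10*P) - 23) = (2*j)*((-147 - 15*P) - 23) = (2*j)*(-170 - 15*P) = 2*j*(-170 - 15*P))
s(t) = 7 + 5*t (s(t) = 7 + (t + t*4) = 7 + (t + 4*t) = 7 + 5*t)
s(-113) - E(S(-3), -19) = (7 + 5*(-113)) - (-10)*(-19)*(34 + 3*(-3)) = (7 - 565) - (-10)*(-19)*(34 - 9) = -558 - (-10)*(-19)*25 = -558 - 1*4750 = -558 - 4750 = -5308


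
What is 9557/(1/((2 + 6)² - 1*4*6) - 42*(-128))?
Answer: 382280/215041 ≈ 1.7777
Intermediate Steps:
9557/(1/((2 + 6)² - 1*4*6) - 42*(-128)) = 9557/(1/(8² - 4*6) + 5376) = 9557/(1/(64 - 24) + 5376) = 9557/(1/40 + 5376) = 9557/(215041/40) = 9557*(40/215041) = 382280/215041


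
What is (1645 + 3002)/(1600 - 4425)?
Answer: -4647/2825 ≈ -1.6450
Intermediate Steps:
(1645 + 3002)/(1600 - 4425) = 4647/(-2825) = 4647*(-1/2825) = -4647/2825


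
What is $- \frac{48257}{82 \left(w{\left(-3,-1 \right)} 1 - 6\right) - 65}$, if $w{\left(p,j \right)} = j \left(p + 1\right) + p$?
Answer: $\frac{48257}{639} \approx 75.52$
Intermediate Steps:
$w{\left(p,j \right)} = p + j \left(1 + p\right)$ ($w{\left(p,j \right)} = j \left(1 + p\right) + p = p + j \left(1 + p\right)$)
$- \frac{48257}{82 \left(w{\left(-3,-1 \right)} 1 - 6\right) - 65} = - \frac{48257}{82 \left(\left(-1 - 3 - -3\right) 1 - 6\right) - 65} = - \frac{48257}{82 \left(\left(-1 - 3 + 3\right) 1 - 6\right) - 65} = - \frac{48257}{82 \left(\left(-1\right) 1 - 6\right) - 65} = - \frac{48257}{82 \left(-1 - 6\right) - 65} = - \frac{48257}{82 \left(-7\right) - 65} = - \frac{48257}{-574 - 65} = - \frac{48257}{-639} = \left(-48257\right) \left(- \frac{1}{639}\right) = \frac{48257}{639}$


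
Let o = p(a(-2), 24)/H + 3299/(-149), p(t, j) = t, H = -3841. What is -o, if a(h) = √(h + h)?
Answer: 3299/149 + 2*I/3841 ≈ 22.141 + 0.0005207*I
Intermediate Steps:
a(h) = √2*√h (a(h) = √(2*h) = √2*√h)
o = -3299/149 - 2*I/3841 (o = (√2*√(-2))/(-3841) + 3299/(-149) = (√2*(I*√2))*(-1/3841) + 3299*(-1/149) = (2*I)*(-1/3841) - 3299/149 = -2*I/3841 - 3299/149 = -3299/149 - 2*I/3841 ≈ -22.141 - 0.0005207*I)
-o = -(-3299/149 - 2*I/3841) = 3299/149 + 2*I/3841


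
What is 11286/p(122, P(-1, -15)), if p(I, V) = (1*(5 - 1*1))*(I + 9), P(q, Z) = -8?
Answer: 5643/262 ≈ 21.538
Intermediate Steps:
p(I, V) = 36 + 4*I (p(I, V) = (1*(5 - 1))*(9 + I) = (1*4)*(9 + I) = 4*(9 + I) = 36 + 4*I)
11286/p(122, P(-1, -15)) = 11286/(36 + 4*122) = 11286/(36 + 488) = 11286/524 = 11286*(1/524) = 5643/262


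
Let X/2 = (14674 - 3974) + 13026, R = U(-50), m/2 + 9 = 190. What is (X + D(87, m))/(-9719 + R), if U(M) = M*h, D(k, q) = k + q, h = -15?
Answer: -47901/8969 ≈ -5.3407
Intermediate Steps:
m = 362 (m = -18 + 2*190 = -18 + 380 = 362)
U(M) = -15*M (U(M) = M*(-15) = -15*M)
R = 750 (R = -15*(-50) = 750)
X = 47452 (X = 2*((14674 - 3974) + 13026) = 2*(10700 + 13026) = 2*23726 = 47452)
(X + D(87, m))/(-9719 + R) = (47452 + (87 + 362))/(-9719 + 750) = (47452 + 449)/(-8969) = 47901*(-1/8969) = -47901/8969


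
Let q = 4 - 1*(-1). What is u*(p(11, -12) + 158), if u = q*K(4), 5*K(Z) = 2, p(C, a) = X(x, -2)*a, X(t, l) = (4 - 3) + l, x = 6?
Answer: 340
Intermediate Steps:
X(t, l) = 1 + l
q = 5 (q = 4 + 1 = 5)
p(C, a) = -a (p(C, a) = (1 - 2)*a = -a)
K(Z) = 2/5 (K(Z) = (1/5)*2 = 2/5)
u = 2 (u = 5*(2/5) = 2)
u*(p(11, -12) + 158) = 2*(-1*(-12) + 158) = 2*(12 + 158) = 2*170 = 340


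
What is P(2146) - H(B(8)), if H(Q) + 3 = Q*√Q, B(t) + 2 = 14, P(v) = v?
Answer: 2149 - 24*√3 ≈ 2107.4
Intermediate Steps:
B(t) = 12 (B(t) = -2 + 14 = 12)
H(Q) = -3 + Q^(3/2) (H(Q) = -3 + Q*√Q = -3 + Q^(3/2))
P(2146) - H(B(8)) = 2146 - (-3 + 12^(3/2)) = 2146 - (-3 + 24*√3) = 2146 + (3 - 24*√3) = 2149 - 24*√3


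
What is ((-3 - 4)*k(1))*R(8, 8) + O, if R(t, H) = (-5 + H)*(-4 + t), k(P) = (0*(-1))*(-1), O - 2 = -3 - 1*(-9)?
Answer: 8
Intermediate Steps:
O = 8 (O = 2 + (-3 - 1*(-9)) = 2 + (-3 + 9) = 2 + 6 = 8)
k(P) = 0 (k(P) = 0*(-1) = 0)
((-3 - 4)*k(1))*R(8, 8) + O = ((-3 - 4)*0)*(20 - 5*8 - 4*8 + 8*8) + 8 = (-7*0)*(20 - 40 - 32 + 64) + 8 = 0*12 + 8 = 0 + 8 = 8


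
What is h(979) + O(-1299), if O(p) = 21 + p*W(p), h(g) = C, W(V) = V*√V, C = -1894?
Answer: -1873 + 1687401*I*√1299 ≈ -1873.0 + 6.0817e+7*I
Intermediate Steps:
W(V) = V^(3/2)
h(g) = -1894
O(p) = 21 + p^(5/2) (O(p) = 21 + p*p^(3/2) = 21 + p^(5/2))
h(979) + O(-1299) = -1894 + (21 + (-1299)^(5/2)) = -1894 + (21 + 1687401*I*√1299) = -1873 + 1687401*I*√1299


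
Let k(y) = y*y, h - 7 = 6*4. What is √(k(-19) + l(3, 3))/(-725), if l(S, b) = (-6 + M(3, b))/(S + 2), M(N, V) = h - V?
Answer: -3*√1015/3625 ≈ -0.026366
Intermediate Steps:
h = 31 (h = 7 + 6*4 = 7 + 24 = 31)
k(y) = y²
M(N, V) = 31 - V
l(S, b) = (25 - b)/(2 + S) (l(S, b) = (-6 + (31 - b))/(S + 2) = (25 - b)/(2 + S))
√(k(-19) + l(3, 3))/(-725) = √((-19)² + (25 - 1*3)/(2 + 3))/(-725) = √(361 + (25 - 3)/5)*(-1/725) = √(361 + (⅕)*22)*(-1/725) = √(361 + 22/5)*(-1/725) = √(1827/5)*(-1/725) = (3*√1015/5)*(-1/725) = -3*√1015/3625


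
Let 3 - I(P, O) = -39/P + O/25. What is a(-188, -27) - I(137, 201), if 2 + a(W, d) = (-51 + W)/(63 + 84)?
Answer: 568664/503475 ≈ 1.1295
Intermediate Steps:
a(W, d) = -115/49 + W/147 (a(W, d) = -2 + (-51 + W)/(63 + 84) = -2 + (-51 + W)/147 = -2 + (-51 + W)*(1/147) = -2 + (-17/49 + W/147) = -115/49 + W/147)
I(P, O) = 3 + 39/P - O/25 (I(P, O) = 3 - (-39/P + O/25) = 3 + (39/P - O/25) = 3 + 39/P - O/25)
a(-188, -27) - I(137, 201) = (-115/49 + (1/147)*(-188)) - (3 + 39/137 - 1/25*201) = (-115/49 - 188/147) - (3 + 39*(1/137) - 201/25) = -533/147 - (3 + 39/137 - 201/25) = -533/147 - 1*(-16287/3425) = -533/147 + 16287/3425 = 568664/503475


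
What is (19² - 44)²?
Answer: 100489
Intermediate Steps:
(19² - 44)² = (361 - 44)² = 317² = 100489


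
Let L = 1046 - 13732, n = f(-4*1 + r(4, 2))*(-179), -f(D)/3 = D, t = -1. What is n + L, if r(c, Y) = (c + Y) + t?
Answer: -12149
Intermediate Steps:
r(c, Y) = -1 + Y + c (r(c, Y) = (c + Y) - 1 = (Y + c) - 1 = -1 + Y + c)
f(D) = -3*D
n = 537 (n = -3*(-4*1 + (-1 + 2 + 4))*(-179) = -3*(-4 + 5)*(-179) = -3*1*(-179) = -3*(-179) = 537)
L = -12686
n + L = 537 - 12686 = -12149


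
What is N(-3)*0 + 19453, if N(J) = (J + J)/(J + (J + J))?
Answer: 19453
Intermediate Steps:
N(J) = ⅔ (N(J) = (2*J)/(J + 2*J) = (2*J)/((3*J)) = (2*J)*(1/(3*J)) = ⅔)
N(-3)*0 + 19453 = (⅔)*0 + 19453 = 0 + 19453 = 19453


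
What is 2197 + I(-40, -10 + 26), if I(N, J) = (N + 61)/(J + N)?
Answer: 17569/8 ≈ 2196.1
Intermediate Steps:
I(N, J) = (61 + N)/(J + N)
2197 + I(-40, -10 + 26) = 2197 + (61 - 40)/((-10 + 26) - 40) = 2197 + 21/(16 - 40) = 2197 + 21/(-24) = 2197 - 1/24*21 = 2197 - 7/8 = 17569/8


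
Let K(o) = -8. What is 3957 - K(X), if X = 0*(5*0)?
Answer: 3965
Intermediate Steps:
X = 0 (X = 0*0 = 0)
3957 - K(X) = 3957 - 1*(-8) = 3957 + 8 = 3965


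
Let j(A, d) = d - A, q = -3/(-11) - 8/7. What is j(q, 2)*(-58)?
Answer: -12818/77 ≈ -166.47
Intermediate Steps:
q = -67/77 (q = -3*(-1/11) - 8*⅐ = 3/11 - 8/7 = -67/77 ≈ -0.87013)
j(q, 2)*(-58) = (2 - 1*(-67/77))*(-58) = (2 + 67/77)*(-58) = (221/77)*(-58) = -12818/77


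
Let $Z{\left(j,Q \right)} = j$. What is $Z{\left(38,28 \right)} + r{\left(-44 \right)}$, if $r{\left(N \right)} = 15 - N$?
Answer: $97$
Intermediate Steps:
$Z{\left(38,28 \right)} + r{\left(-44 \right)} = 38 + \left(15 - -44\right) = 38 + \left(15 + 44\right) = 38 + 59 = 97$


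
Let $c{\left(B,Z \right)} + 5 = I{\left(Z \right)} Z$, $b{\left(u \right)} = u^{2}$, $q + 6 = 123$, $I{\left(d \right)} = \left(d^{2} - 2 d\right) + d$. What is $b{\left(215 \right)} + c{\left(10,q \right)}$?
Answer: $1634144$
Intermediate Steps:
$I{\left(d \right)} = d^{2} - d$
$q = 117$ ($q = -6 + 123 = 117$)
$c{\left(B,Z \right)} = -5 + Z^{2} \left(-1 + Z\right)$ ($c{\left(B,Z \right)} = -5 + Z \left(-1 + Z\right) Z = -5 + Z^{2} \left(-1 + Z\right)$)
$b{\left(215 \right)} + c{\left(10,q \right)} = 215^{2} - \left(5 - 117^{2} \left(-1 + 117\right)\right) = 46225 + \left(-5 + 13689 \cdot 116\right) = 46225 + \left(-5 + 1587924\right) = 46225 + 1587919 = 1634144$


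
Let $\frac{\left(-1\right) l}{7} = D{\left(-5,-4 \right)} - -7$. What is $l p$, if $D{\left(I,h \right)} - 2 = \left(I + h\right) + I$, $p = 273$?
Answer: $9555$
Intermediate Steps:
$D{\left(I,h \right)} = 2 + h + 2 I$ ($D{\left(I,h \right)} = 2 + \left(\left(I + h\right) + I\right) = 2 + \left(h + 2 I\right) = 2 + h + 2 I$)
$l = 35$ ($l = - 7 \left(\left(2 - 4 + 2 \left(-5\right)\right) - -7\right) = - 7 \left(\left(2 - 4 - 10\right) + 7\right) = - 7 \left(-12 + 7\right) = \left(-7\right) \left(-5\right) = 35$)
$l p = 35 \cdot 273 = 9555$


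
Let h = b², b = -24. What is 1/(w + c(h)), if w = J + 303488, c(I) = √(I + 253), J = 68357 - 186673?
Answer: 185172/34288668755 - √829/34288668755 ≈ 5.3995e-6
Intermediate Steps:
J = -118316
h = 576 (h = (-24)² = 576)
c(I) = √(253 + I)
w = 185172 (w = -118316 + 303488 = 185172)
1/(w + c(h)) = 1/(185172 + √(253 + 576)) = 1/(185172 + √829)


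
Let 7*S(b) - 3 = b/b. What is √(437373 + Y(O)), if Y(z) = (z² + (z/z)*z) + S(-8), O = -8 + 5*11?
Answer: √21541849/7 ≈ 663.05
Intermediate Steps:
O = 47 (O = -8 + 55 = 47)
S(b) = 4/7 (S(b) = 3/7 + (b/b)/7 = 3/7 + (⅐)*1 = 3/7 + ⅐ = 4/7)
Y(z) = 4/7 + z + z² (Y(z) = (z² + (z/z)*z) + 4/7 = (z² + 1*z) + 4/7 = (z² + z) + 4/7 = (z + z²) + 4/7 = 4/7 + z + z²)
√(437373 + Y(O)) = √(437373 + (4/7 + 47 + 47²)) = √(437373 + (4/7 + 47 + 2209)) = √(437373 + 15796/7) = √(3077407/7) = √21541849/7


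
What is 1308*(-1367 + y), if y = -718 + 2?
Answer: -2724564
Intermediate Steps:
y = -716
1308*(-1367 + y) = 1308*(-1367 - 716) = 1308*(-2083) = -2724564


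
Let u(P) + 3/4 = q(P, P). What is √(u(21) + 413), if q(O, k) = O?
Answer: √1733/2 ≈ 20.815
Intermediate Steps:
u(P) = -¾ + P
√(u(21) + 413) = √((-¾ + 21) + 413) = √(81/4 + 413) = √(1733/4) = √1733/2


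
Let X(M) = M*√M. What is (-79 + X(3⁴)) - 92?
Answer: 558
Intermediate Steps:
X(M) = M^(3/2)
(-79 + X(3⁴)) - 92 = (-79 + (3⁴)^(3/2)) - 92 = (-79 + 81^(3/2)) - 92 = (-79 + 729) - 92 = 650 - 92 = 558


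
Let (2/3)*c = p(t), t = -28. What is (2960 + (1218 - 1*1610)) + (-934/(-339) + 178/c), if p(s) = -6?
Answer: 2594344/1017 ≈ 2551.0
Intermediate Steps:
c = -9 (c = (3/2)*(-6) = -9)
(2960 + (1218 - 1*1610)) + (-934/(-339) + 178/c) = (2960 + (1218 - 1*1610)) + (-934/(-339) + 178/(-9)) = (2960 + (1218 - 1610)) + (-934*(-1/339) + 178*(-⅑)) = (2960 - 392) + (934/339 - 178/9) = 2568 - 17312/1017 = 2594344/1017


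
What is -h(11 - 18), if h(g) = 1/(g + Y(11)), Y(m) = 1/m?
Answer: 11/76 ≈ 0.14474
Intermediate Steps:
h(g) = 1/(1/11 + g) (h(g) = 1/(g + 1/11) = 1/(1/11 + g))
-h(11 - 18) = -11/(1 + 11*(11 - 18)) = -11/(1 + 11*(-7)) = -11/(1 - 77) = -11/(-76) = -11*(-1)/76 = -1*(-11/76) = 11/76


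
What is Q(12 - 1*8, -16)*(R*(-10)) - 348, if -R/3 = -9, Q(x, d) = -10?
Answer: 2352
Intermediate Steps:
R = 27 (R = -3*(-9) = 27)
Q(12 - 1*8, -16)*(R*(-10)) - 348 = -270*(-10) - 348 = -10*(-270) - 348 = 2700 - 348 = 2352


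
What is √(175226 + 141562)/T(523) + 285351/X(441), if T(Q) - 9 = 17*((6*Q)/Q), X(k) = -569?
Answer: -285351/569 + 2*√79197/111 ≈ -496.42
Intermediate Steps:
T(Q) = 111 (T(Q) = 9 + 17*((6*Q)/Q) = 9 + 17*6 = 9 + 102 = 111)
√(175226 + 141562)/T(523) + 285351/X(441) = √(175226 + 141562)/111 + 285351/(-569) = √316788*(1/111) + 285351*(-1/569) = (2*√79197)*(1/111) - 285351/569 = 2*√79197/111 - 285351/569 = -285351/569 + 2*√79197/111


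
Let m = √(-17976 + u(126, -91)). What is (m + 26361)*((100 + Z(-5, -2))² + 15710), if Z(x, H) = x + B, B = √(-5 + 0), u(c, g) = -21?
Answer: (15710 + (95 + I*√5)²)*(26361 + I*√17997) ≈ 6.5185e+8 + 1.4517e+7*I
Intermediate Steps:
B = I*√5 (B = √(-5) = I*√5 ≈ 2.2361*I)
Z(x, H) = x + I*√5
m = I*√17997 (m = √(-17976 - 21) = √(-17997) = I*√17997 ≈ 134.15*I)
(m + 26361)*((100 + Z(-5, -2))² + 15710) = (I*√17997 + 26361)*((100 + (-5 + I*√5))² + 15710) = (26361 + I*√17997)*((95 + I*√5)² + 15710) = (26361 + I*√17997)*(15710 + (95 + I*√5)²) = (15710 + (95 + I*√5)²)*(26361 + I*√17997)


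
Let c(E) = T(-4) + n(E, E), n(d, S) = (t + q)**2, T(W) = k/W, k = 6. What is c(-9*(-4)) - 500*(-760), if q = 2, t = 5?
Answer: 760095/2 ≈ 3.8005e+5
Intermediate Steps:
T(W) = 6/W
n(d, S) = 49 (n(d, S) = (5 + 2)**2 = 7**2 = 49)
c(E) = 95/2 (c(E) = 6/(-4) + 49 = 6*(-1/4) + 49 = -3/2 + 49 = 95/2)
c(-9*(-4)) - 500*(-760) = 95/2 - 500*(-760) = 95/2 + 380000 = 760095/2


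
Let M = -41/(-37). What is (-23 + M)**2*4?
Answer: 2624400/1369 ≈ 1917.0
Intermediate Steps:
M = 41/37 (M = -41*(-1/37) = 41/37 ≈ 1.1081)
(-23 + M)**2*4 = (-23 + 41/37)**2*4 = (-810/37)**2*4 = (656100/1369)*4 = 2624400/1369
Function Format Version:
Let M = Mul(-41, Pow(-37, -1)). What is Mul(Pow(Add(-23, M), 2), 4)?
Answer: Rational(2624400, 1369) ≈ 1917.0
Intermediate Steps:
M = Rational(41, 37) (M = Mul(-41, Rational(-1, 37)) = Rational(41, 37) ≈ 1.1081)
Mul(Pow(Add(-23, M), 2), 4) = Mul(Pow(Add(-23, Rational(41, 37)), 2), 4) = Mul(Pow(Rational(-810, 37), 2), 4) = Mul(Rational(656100, 1369), 4) = Rational(2624400, 1369)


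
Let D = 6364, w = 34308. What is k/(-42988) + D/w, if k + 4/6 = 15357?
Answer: -63317363/368708076 ≈ -0.17173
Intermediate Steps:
k = 46069/3 (k = -⅔ + 15357 = 46069/3 ≈ 15356.)
k/(-42988) + D/w = (46069/3)/(-42988) + 6364/34308 = (46069/3)*(-1/42988) + 6364*(1/34308) = -46069/128964 + 1591/8577 = -63317363/368708076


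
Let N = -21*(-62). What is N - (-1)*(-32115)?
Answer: -30813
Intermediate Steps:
N = 1302
N - (-1)*(-32115) = 1302 - (-1)*(-32115) = 1302 - 1*32115 = 1302 - 32115 = -30813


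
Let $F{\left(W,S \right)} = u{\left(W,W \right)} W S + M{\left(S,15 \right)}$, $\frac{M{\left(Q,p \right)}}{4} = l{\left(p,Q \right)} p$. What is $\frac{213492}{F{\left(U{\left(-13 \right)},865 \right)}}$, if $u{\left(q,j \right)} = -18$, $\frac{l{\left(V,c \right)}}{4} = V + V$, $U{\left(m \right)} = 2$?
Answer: $- \frac{17791}{1995} \approx -8.9178$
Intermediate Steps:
$l{\left(V,c \right)} = 8 V$ ($l{\left(V,c \right)} = 4 \left(V + V\right) = 4 \cdot 2 V = 8 V$)
$M{\left(Q,p \right)} = 32 p^{2}$ ($M{\left(Q,p \right)} = 4 \cdot 8 p p = 4 \cdot 8 p^{2} = 32 p^{2}$)
$F{\left(W,S \right)} = 7200 - 18 S W$ ($F{\left(W,S \right)} = - 18 W S + 32 \cdot 15^{2} = - 18 S W + 32 \cdot 225 = - 18 S W + 7200 = 7200 - 18 S W$)
$\frac{213492}{F{\left(U{\left(-13 \right)},865 \right)}} = \frac{213492}{7200 - 15570 \cdot 2} = \frac{213492}{7200 - 31140} = \frac{213492}{-23940} = 213492 \left(- \frac{1}{23940}\right) = - \frac{17791}{1995}$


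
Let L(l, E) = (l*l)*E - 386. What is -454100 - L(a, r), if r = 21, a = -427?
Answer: -4282623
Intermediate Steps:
L(l, E) = -386 + E*l² (L(l, E) = l²*E - 386 = E*l² - 386 = -386 + E*l²)
-454100 - L(a, r) = -454100 - (-386 + 21*(-427)²) = -454100 - (-386 + 21*182329) = -454100 - (-386 + 3828909) = -454100 - 1*3828523 = -454100 - 3828523 = -4282623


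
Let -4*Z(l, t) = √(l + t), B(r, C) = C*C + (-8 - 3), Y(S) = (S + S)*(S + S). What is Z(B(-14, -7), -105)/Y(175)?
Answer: -I*√67/490000 ≈ -1.6705e-5*I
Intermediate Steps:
Y(S) = 4*S² (Y(S) = (2*S)*(2*S) = 4*S²)
B(r, C) = -11 + C² (B(r, C) = C² - 11 = -11 + C²)
Z(l, t) = -√(l + t)/4
Z(B(-14, -7), -105)/Y(175) = (-√((-11 + (-7)²) - 105)/4)/((4*175²)) = (-√((-11 + 49) - 105)/4)/((4*30625)) = -√(38 - 105)/4/122500 = -I*√67/4*(1/122500) = -I*√67/490000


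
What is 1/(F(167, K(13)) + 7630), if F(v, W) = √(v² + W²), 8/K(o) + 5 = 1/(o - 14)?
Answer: 68670/523701083 - 3*√251017/523701083 ≈ 0.00012825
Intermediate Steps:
K(o) = 8/(-5 + 1/(-14 + o)) (K(o) = 8/(-5 + 1/(o - 14)) = 8/(-5 + 1/(-14 + o)))
F(v, W) = √(W² + v²)
1/(F(167, K(13)) + 7630) = 1/(√((8*(14 - 1*13)/(-71 + 5*13))² + 167²) + 7630) = 1/(√((8*(14 - 13)/(-71 + 65))² + 27889) + 7630) = 1/(√((8*1/(-6))² + 27889) + 7630) = 1/(√((8*(-⅙)*1)² + 27889) + 7630) = 1/(√((-4/3)² + 27889) + 7630) = 1/(√(16/9 + 27889) + 7630) = 1/(√(251017/9) + 7630) = 1/(√251017/3 + 7630) = 1/(7630 + √251017/3)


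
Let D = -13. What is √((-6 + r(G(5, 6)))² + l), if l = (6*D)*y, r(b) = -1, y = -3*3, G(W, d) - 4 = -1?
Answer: √751 ≈ 27.404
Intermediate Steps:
G(W, d) = 3 (G(W, d) = 4 - 1 = 3)
y = -9
l = 702 (l = (6*(-13))*(-9) = -78*(-9) = 702)
√((-6 + r(G(5, 6)))² + l) = √((-6 - 1)² + 702) = √((-7)² + 702) = √(49 + 702) = √751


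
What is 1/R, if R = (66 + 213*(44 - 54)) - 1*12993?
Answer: -1/15057 ≈ -6.6414e-5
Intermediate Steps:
R = -15057 (R = (66 + 213*(-10)) - 12993 = (66 - 2130) - 12993 = -2064 - 12993 = -15057)
1/R = 1/(-15057) = -1/15057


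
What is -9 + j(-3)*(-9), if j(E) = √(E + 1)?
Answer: -9 - 9*I*√2 ≈ -9.0 - 12.728*I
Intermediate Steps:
j(E) = √(1 + E)
-9 + j(-3)*(-9) = -9 + √(1 - 3)*(-9) = -9 + √(-2)*(-9) = -9 + (I*√2)*(-9) = -9 - 9*I*√2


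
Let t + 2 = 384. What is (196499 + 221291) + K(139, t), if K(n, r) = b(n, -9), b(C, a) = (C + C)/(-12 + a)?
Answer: 8773312/21 ≈ 4.1778e+5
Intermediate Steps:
t = 382 (t = -2 + 384 = 382)
b(C, a) = 2*C/(-12 + a) (b(C, a) = (2*C)/(-12 + a) = 2*C/(-12 + a))
K(n, r) = -2*n/21 (K(n, r) = 2*n/(-12 - 9) = 2*n/(-21) = 2*n*(-1/21) = -2*n/21)
(196499 + 221291) + K(139, t) = (196499 + 221291) - 2/21*139 = 417790 - 278/21 = 8773312/21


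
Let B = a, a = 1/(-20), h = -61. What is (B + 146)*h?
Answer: -178059/20 ≈ -8903.0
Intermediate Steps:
a = -1/20 ≈ -0.050000
B = -1/20 ≈ -0.050000
(B + 146)*h = (-1/20 + 146)*(-61) = (2919/20)*(-61) = -178059/20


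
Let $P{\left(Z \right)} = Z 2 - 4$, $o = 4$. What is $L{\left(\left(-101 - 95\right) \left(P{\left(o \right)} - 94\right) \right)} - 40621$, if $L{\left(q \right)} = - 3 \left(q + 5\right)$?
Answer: $-93556$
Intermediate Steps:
$P{\left(Z \right)} = -4 + 2 Z$ ($P{\left(Z \right)} = 2 Z - 4 = -4 + 2 Z$)
$L{\left(q \right)} = -15 - 3 q$ ($L{\left(q \right)} = - 3 \left(5 + q\right) = -15 - 3 q$)
$L{\left(\left(-101 - 95\right) \left(P{\left(o \right)} - 94\right) \right)} - 40621 = \left(-15 - 3 \left(-101 - 95\right) \left(\left(-4 + 2 \cdot 4\right) - 94\right)\right) - 40621 = \left(-15 - 3 \left(- 196 \left(\left(-4 + 8\right) - 94\right)\right)\right) - 40621 = \left(-15 - 3 \left(- 196 \left(4 - 94\right)\right)\right) - 40621 = \left(-15 - 3 \left(\left(-196\right) \left(-90\right)\right)\right) - 40621 = \left(-15 - 52920\right) - 40621 = -52935 - 40621 = -93556$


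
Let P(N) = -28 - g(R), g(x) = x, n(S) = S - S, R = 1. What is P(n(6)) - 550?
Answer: -579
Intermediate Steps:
n(S) = 0
P(N) = -29 (P(N) = -28 - 1*1 = -28 - 1 = -29)
P(n(6)) - 550 = -29 - 550 = -579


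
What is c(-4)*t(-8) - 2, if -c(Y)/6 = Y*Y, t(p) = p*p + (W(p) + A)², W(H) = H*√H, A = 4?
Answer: 41470 + 12288*I*√2 ≈ 41470.0 + 17378.0*I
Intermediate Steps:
W(H) = H^(3/2)
t(p) = p² + (4 + p^(3/2))² (t(p) = p*p + (p^(3/2) + 4)² = p² + (4 + p^(3/2))²)
c(Y) = -6*Y² (c(Y) = -6*Y*Y = -6*Y²)
c(-4)*t(-8) - 2 = (-6*(-4)²)*((-8)² + (4 + (-8)^(3/2))²) - 2 = (-6*16)*(64 + (4 - 16*I*√2)²) - 2 = -96*(64 + (4 - 16*I*√2)²) - 2 = (-6144 - 96*(4 - 16*I*√2)²) - 2 = -6146 - 96*(4 - 16*I*√2)²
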